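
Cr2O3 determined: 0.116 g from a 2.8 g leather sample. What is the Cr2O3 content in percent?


4.14%

Cr2O3% = 0.116 / 2.8 x 100
Cr2O3% = 4.14%


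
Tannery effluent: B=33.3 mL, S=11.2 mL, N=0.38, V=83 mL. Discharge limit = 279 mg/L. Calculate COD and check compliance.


COD = 809.4 mg/L
Compliant: No

COD = (33.3 - 11.2) x 0.38 x 8000 / 83 = 809.4 mg/L
Limit: 279 mg/L
Compliant: No


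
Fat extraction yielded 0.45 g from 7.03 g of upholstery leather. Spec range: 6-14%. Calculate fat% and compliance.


Fat content = 6.4%
Compliant: Yes


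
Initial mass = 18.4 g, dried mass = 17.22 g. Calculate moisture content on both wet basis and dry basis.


Moisture lost = 18.4 - 17.22 = 1.18 g
Wet basis MC = 1.18 / 18.4 x 100 = 6.4%
Dry basis MC = 1.18 / 17.22 x 100 = 6.9%


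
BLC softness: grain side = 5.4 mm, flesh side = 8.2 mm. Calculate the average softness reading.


6.80 mm


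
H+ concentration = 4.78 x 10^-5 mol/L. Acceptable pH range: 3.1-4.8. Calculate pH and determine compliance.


pH = -log10(4.78 x 10^-5) = 4.32
Range: 3.1 to 4.8
Compliant: Yes


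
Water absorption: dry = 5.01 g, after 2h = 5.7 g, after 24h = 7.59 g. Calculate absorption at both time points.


2h absorption = 13.8%
24h absorption = 51.5%

WA (2h) = (5.7 - 5.01) / 5.01 x 100 = 13.8%
WA (24h) = (7.59 - 5.01) / 5.01 x 100 = 51.5%


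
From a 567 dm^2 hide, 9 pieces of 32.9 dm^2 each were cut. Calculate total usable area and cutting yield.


Usable area = 296.1 dm^2
Yield = 52.2%

Total usable = 9 x 32.9 = 296.1 dm^2
Yield = 296.1 / 567 x 100 = 52.2%


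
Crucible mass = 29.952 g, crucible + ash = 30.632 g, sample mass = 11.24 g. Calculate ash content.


Ash mass = 30.632 - 29.952 = 0.680 g
Ash% = 0.680 / 11.24 x 100 = 6.05%


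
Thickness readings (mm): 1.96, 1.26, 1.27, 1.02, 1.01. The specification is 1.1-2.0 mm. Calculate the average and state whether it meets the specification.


Average = 1.30 mm
Within specification: Yes

Sum = 6.52
Average = 6.52 / 5 = 1.30 mm
Specification range: 1.1 to 2.0 mm
Within spec: Yes


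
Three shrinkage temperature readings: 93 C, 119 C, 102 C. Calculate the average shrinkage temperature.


Average = (93 + 119 + 102) / 3
Average = 314 / 3 = 104.7 C


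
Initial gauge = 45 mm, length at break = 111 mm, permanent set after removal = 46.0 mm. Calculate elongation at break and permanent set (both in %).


Elongation at break = (111 - 45) / 45 x 100 = 146.7%
Permanent set = (46.0 - 45) / 45 x 100 = 2.2%


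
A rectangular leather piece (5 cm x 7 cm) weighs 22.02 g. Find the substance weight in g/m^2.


Area = 5 x 7 = 35 cm^2
SW = 22.02 / 35 x 10000 = 6291.4 g/m^2


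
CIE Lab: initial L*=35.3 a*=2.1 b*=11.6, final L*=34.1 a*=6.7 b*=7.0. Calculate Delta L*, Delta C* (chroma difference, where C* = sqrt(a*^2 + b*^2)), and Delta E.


Delta L* = 34.1 - 35.3 = -1.2
C1* = sqrt((2.1)^2 + (11.6)^2) = 11.789
C2* = sqrt((6.7)^2 + (7.0)^2) = 9.690
Delta C* = 9.690 - 11.789 = -2.10
Delta E = sqrt((-1.2)^2 + (4.6)^2 + (-4.6)^2) = 6.62


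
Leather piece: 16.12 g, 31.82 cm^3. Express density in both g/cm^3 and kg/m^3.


Density = 16.12 / 31.82 = 0.507 g/cm^3
Convert: 0.507 x 1000 = 507 kg/m^3


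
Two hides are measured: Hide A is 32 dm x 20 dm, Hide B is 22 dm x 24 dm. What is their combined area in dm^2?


1168 dm^2

Hide A area = 32 x 20 = 640 dm^2
Hide B area = 22 x 24 = 528 dm^2
Total = 640 + 528 = 1168 dm^2


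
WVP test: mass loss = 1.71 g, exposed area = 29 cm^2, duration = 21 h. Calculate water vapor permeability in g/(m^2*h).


28.08 g/(m^2*h)


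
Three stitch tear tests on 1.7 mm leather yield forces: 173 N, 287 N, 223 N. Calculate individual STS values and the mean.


STS1 = 173 / 1.7 = 101.8 N/mm
STS2 = 287 / 1.7 = 168.8 N/mm
STS3 = 223 / 1.7 = 131.2 N/mm
Mean = (101.8 + 168.8 + 131.2) / 3 = 133.9 N/mm


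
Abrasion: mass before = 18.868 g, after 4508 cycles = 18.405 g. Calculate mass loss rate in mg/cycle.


Mass loss = 18.868 - 18.405 = 0.463 g
Rate = 0.463 / 4508 x 1000 = 0.103 mg/cycle


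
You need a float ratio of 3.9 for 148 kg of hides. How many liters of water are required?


577.2 L

Water = hide weight x target ratio
Water = 148 x 3.9 = 577.2 L


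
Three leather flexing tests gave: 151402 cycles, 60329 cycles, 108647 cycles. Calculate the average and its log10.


Average = 106793 cycles
log10 = 5.03


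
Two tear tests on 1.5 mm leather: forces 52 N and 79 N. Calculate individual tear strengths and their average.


Tear 1 = 34.7 N/mm
Tear 2 = 52.7 N/mm
Average = 43.7 N/mm


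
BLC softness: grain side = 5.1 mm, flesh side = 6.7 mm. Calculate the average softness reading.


Average = (5.1 + 6.7) / 2
Average = 5.90 mm


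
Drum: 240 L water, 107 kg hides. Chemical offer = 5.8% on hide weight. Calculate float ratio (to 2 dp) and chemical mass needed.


Float ratio = 2.24
Chemical needed = 6.206 kg

Float ratio = 240 / 107 = 2.24
Chemical = 107 x 5.8 / 100 = 6.206 kg


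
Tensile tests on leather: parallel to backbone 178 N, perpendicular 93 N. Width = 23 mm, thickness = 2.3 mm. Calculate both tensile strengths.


Parallel = 3.36 N/mm^2
Perpendicular = 1.76 N/mm^2

Area = 23 x 2.3 = 52.9 mm^2
TS (parallel) = 178 / 52.9 = 3.36 N/mm^2
TS (perpendicular) = 93 / 52.9 = 1.76 N/mm^2


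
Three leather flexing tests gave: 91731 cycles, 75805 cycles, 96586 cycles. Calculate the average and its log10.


Average = 88041 cycles
log10 = 4.94

Average = (91731 + 75805 + 96586) / 3 = 88041 cycles
log10(88041) = 4.94


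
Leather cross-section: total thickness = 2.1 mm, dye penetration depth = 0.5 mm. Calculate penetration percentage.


23.8%

Penetration% = 0.5 / 2.1 x 100
Penetration = 23.8%


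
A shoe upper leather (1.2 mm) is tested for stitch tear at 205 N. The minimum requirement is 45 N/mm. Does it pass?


STS = 170.8 N/mm
Passes: Yes


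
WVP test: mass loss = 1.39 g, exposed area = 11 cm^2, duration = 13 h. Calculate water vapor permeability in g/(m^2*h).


97.20 g/(m^2*h)

WVP = mass_loss / (area x time) x 10000
WVP = 1.39 / (11 x 13) x 10000
WVP = 1.39 / 143 x 10000 = 97.20 g/(m^2*h)


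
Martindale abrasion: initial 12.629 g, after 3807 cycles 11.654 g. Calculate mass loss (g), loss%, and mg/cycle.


Mass loss = 0.975 g
Loss = 7.72%
Rate = 0.256 mg/cycle

Loss = 12.629 - 11.654 = 0.975 g
Loss% = 0.975 / 12.629 x 100 = 7.72%
Rate = 0.975 / 3807 x 1000 = 0.256 mg/cycle


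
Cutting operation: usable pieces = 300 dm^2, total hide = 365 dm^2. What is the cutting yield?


82.2%

Yield = usable / total x 100
Yield = 300 / 365 x 100 = 82.2%


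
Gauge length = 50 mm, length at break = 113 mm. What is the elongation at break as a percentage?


126.0%

Extension = 113 - 50 = 63 mm
Elongation = 63 / 50 x 100 = 126.0%


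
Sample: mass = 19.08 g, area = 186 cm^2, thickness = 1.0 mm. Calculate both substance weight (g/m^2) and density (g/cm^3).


SW = 19.08 / 186 x 10000 = 1025.8 g/m^2
Volume = 186 x 1.0 / 10 = 18.60 cm^3
Density = 19.08 / 18.60 = 1.026 g/cm^3


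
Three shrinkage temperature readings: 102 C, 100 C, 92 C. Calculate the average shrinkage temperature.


Average = (102 + 100 + 92) / 3
Average = 294 / 3 = 98.0 C


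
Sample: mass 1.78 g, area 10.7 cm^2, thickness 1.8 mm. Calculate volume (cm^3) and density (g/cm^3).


Thickness in cm = 1.8 / 10 = 0.18 cm
Volume = 10.7 x 0.18 = 1.926 cm^3
Density = 1.78 / 1.926 = 0.924 g/cm^3


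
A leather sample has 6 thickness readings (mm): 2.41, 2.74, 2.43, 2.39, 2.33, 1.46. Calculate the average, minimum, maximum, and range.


Sum = 13.76
Average = 13.76 / 6 = 2.29 mm
Minimum = 1.46 mm
Maximum = 2.74 mm
Range = 2.74 - 1.46 = 1.28 mm


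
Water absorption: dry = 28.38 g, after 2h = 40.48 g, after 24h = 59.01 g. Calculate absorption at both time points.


2h absorption = 42.6%
24h absorption = 107.9%


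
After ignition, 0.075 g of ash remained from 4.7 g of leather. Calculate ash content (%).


1.60%

Ash% = 0.075 / 4.7 x 100
Ash% = 1.60%


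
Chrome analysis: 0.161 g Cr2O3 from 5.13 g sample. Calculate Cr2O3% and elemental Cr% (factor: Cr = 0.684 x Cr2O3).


Cr2O3% = 0.161 / 5.13 x 100 = 3.14%
Cr% = 3.14 x 0.684 = 2.15%


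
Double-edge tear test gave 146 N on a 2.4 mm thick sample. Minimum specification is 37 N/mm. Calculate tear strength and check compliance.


Tear strength = 60.8 N/mm
Compliant: Yes

Tear strength = 146 / 2.4 = 60.8 N/mm
Required minimum = 37 N/mm
Compliant: Yes


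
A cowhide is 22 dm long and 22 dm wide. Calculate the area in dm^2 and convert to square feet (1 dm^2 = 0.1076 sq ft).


Area = 22 x 22 = 484 dm^2
Conversion: 484 x 0.1076 = 52.08 sq ft


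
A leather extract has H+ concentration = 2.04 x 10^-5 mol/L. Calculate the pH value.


pH = -log10[H+]
pH = -log10(2.04 x 10^-5) = 4.69


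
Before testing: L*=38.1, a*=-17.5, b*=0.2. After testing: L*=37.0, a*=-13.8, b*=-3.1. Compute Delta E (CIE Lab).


dL = 37.0 - 38.1 = -1.1
da = -13.8 - (-17.5) = 3.7
db = -3.1 - 0.2 = -3.3
dE = sqrt((-1.1)^2 + (3.7)^2 + (-3.3)^2) = 5.08


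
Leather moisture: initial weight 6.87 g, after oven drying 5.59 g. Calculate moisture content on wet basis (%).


18.6%

Moisture = 6.87 - 5.59 = 1.28 g
MC = 1.28 / 6.87 x 100 = 18.6%


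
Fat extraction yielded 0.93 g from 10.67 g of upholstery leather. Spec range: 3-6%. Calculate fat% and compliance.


Fat% = 0.93 / 10.67 x 100 = 8.7%
Spec range: 3-6%
Compliant: No


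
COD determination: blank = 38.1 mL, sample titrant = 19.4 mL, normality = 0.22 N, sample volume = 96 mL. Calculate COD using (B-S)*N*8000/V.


342.8 mg/L


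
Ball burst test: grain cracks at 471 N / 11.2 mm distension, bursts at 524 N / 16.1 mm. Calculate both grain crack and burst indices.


Crack index = 42.1 N/mm
Burst index = 32.5 N/mm


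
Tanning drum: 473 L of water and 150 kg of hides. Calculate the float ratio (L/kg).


Float ratio = water / hide weight
Ratio = 473 / 150 = 3.2


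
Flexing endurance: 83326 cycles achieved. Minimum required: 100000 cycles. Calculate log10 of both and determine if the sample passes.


Achieved: log10 = 4.92
Required: log10 = 5.00
Passes: No


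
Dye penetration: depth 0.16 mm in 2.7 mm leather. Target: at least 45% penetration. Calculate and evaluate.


Penetration = 5.9%
Meets target: No

Penetration = 0.16 / 2.7 x 100 = 5.9%
Target: 45%
Meets target: No


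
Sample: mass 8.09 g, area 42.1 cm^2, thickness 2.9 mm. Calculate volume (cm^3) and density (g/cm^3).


Volume = 12.209 cm^3
Density = 0.663 g/cm^3

Thickness in cm = 2.9 / 10 = 0.29 cm
Volume = 42.1 x 0.29 = 12.209 cm^3
Density = 8.09 / 12.209 = 0.663 g/cm^3


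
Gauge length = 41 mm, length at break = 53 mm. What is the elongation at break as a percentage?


Extension = 53 - 41 = 12 mm
Elongation = 12 / 41 x 100 = 29.3%


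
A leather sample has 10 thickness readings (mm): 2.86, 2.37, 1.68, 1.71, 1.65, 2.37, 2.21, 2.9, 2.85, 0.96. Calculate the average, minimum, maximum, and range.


Sum = 21.56
Average = 21.56 / 10 = 2.16 mm
Minimum = 0.96 mm
Maximum = 2.9 mm
Range = 2.9 - 0.96 = 1.94 mm


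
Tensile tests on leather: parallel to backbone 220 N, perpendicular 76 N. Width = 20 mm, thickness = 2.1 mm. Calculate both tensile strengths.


Parallel = 5.24 N/mm^2
Perpendicular = 1.81 N/mm^2


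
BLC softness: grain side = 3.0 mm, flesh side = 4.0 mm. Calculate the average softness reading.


3.50 mm

Average = (3.0 + 4.0) / 2
Average = 3.50 mm


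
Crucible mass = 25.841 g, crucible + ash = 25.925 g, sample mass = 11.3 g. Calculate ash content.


Ash mass = 0.084 g
Ash content = 0.74%

Ash mass = 25.925 - 25.841 = 0.084 g
Ash% = 0.084 / 11.3 x 100 = 0.74%


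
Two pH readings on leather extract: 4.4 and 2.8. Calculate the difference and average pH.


Difference = 1.6
Average pH = 3.60


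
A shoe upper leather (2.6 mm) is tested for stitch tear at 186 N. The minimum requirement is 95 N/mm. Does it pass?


STS = 186 / 2.6 = 71.5 N/mm
Minimum required: 95 N/mm
Passes: No


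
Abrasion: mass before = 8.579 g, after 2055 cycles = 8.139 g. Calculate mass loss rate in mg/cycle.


Mass loss = 8.579 - 8.139 = 0.440 g
Rate = 0.440 / 2055 x 1000 = 0.214 mg/cycle


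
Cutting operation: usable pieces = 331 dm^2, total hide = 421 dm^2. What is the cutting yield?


Yield = usable / total x 100
Yield = 331 / 421 x 100 = 78.6%


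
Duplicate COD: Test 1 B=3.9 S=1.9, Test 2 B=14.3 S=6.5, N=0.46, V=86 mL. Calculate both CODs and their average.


COD1 = (3.9 - 1.9) x 0.46 x 8000 / 86 = 85.6 mg/L
COD2 = (14.3 - 6.5) x 0.46 x 8000 / 86 = 333.8 mg/L
Average = (85.6 + 333.8) / 2 = 209.7 mg/L


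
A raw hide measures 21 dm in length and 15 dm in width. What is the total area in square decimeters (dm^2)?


Area = length x width
Area = 21 x 15 = 315 dm^2


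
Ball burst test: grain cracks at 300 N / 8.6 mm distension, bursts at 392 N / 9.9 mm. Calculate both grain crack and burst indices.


Crack index = 300 / 8.6 = 34.9 N/mm
Burst index = 392 / 9.9 = 39.6 N/mm


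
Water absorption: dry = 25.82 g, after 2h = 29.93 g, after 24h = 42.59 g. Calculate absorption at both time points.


WA (2h) = (29.93 - 25.82) / 25.82 x 100 = 15.9%
WA (24h) = (42.59 - 25.82) / 25.82 x 100 = 64.9%


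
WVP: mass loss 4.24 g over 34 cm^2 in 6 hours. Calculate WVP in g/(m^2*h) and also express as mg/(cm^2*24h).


WVP = 207.84 g/(m^2*h)
Daily rate = 498.82 mg/(cm^2*24h)

WVP = 4.24 / (34 x 6) x 10000 = 207.84 g/(m^2*h)
Mass loss in mg = 4.24 x 1000 = 4240 mg
Per cm^2 per 24h in mg: 4240 x 24 / (34 x 6) = 101760 / 204 = 498.82 mg/(cm^2*24h)


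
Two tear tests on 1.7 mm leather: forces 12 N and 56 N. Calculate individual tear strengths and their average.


Tear 1 = 12 / 1.7 = 7.1 N/mm
Tear 2 = 56 / 1.7 = 32.9 N/mm
Average = (7.1 + 32.9) / 2 = 20.0 N/mm


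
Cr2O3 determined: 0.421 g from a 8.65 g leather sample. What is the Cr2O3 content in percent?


4.87%


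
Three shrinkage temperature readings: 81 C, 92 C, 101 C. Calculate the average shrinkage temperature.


91.3 C


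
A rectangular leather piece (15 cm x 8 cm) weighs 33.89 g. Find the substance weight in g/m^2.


Area = 15 x 8 = 120 cm^2
SW = 33.89 / 120 x 10000 = 2824.2 g/m^2


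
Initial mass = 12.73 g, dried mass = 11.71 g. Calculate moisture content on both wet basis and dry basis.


Moisture lost = 12.73 - 11.71 = 1.02 g
Wet basis MC = 1.02 / 12.73 x 100 = 8.0%
Dry basis MC = 1.02 / 11.71 x 100 = 8.7%


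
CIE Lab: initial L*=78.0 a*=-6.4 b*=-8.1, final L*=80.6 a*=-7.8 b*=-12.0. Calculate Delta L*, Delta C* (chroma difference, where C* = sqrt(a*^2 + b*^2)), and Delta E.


Delta L* = 80.6 - 78.0 = 2.6
C1* = sqrt((-6.4)^2 + (-8.1)^2) = 10.323
C2* = sqrt((-7.8)^2 + (-12.0)^2) = 14.312
Delta C* = 14.312 - 10.323 = 3.99
Delta E = sqrt((2.6)^2 + (-1.4)^2 + (-3.9)^2) = 4.89


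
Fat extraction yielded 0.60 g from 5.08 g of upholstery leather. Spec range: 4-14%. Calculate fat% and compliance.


Fat% = 0.60 / 5.08 x 100 = 11.8%
Spec range: 4-14%
Compliant: Yes


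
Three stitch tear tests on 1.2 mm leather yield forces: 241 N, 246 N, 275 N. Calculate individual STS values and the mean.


STS1 = 200.8 N/mm
STS2 = 205.0 N/mm
STS3 = 229.2 N/mm
Mean = 211.7 N/mm

STS1 = 241 / 1.2 = 200.8 N/mm
STS2 = 246 / 1.2 = 205.0 N/mm
STS3 = 275 / 1.2 = 229.2 N/mm
Mean = (200.8 + 205.0 + 229.2) / 3 = 211.7 N/mm


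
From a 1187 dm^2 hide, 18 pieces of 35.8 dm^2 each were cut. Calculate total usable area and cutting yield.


Usable area = 644.4 dm^2
Yield = 54.3%

Total usable = 18 x 35.8 = 644.4 dm^2
Yield = 644.4 / 1187 x 100 = 54.3%


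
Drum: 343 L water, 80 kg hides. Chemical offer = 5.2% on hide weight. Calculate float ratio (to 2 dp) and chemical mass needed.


Float ratio = 343 / 80 = 4.29
Chemical = 80 x 5.2 / 100 = 4.16 kg


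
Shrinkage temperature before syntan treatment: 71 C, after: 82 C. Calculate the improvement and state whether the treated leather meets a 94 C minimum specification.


Improvement = 11 C
Meets 94 C spec: No

Improvement = 82 - 71 = 11 C
Spec check: 82 C >= 94 C? No


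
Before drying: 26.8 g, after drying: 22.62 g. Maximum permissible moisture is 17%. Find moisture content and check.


MC = (26.8 - 22.62) / 26.8 x 100 = 15.6%
Maximum: 17%
Acceptable: Yes


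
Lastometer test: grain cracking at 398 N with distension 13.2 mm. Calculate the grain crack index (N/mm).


30.2 N/mm


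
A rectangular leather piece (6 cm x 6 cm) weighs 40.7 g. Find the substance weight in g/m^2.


Area = 6 x 6 = 36 cm^2
SW = 40.7 / 36 x 10000 = 11305.6 g/m^2


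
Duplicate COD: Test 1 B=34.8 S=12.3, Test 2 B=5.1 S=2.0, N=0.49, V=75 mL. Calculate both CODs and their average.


COD1 = (34.8 - 12.3) x 0.49 x 8000 / 75 = 1176.0 mg/L
COD2 = (5.1 - 2.0) x 0.49 x 8000 / 75 = 162.0 mg/L
Average = (1176.0 + 162.0) / 2 = 669.0 mg/L


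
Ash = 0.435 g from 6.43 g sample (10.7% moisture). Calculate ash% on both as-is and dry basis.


As-is ash% = 0.435 / 6.43 x 100 = 6.77%
Dry mass = 6.43 x (100 - 10.7) / 100 = 5.74199 g
Dry-basis ash% = 0.435 / 5.74199 x 100 = 7.58%


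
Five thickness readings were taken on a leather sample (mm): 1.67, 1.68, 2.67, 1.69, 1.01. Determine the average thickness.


Sum = 1.67 + 1.68 + 2.67 + 1.69 + 1.01 = 8.72
Average = 8.72 / 5 = 1.74 mm


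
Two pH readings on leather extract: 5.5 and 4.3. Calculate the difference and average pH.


Difference = |5.5 - 4.3| = 1.2
Average = (5.5 + 4.3) / 2 = 4.90


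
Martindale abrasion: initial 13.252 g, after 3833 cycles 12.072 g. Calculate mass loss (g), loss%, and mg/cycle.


Loss = 13.252 - 12.072 = 1.180 g
Loss% = 1.180 / 13.252 x 100 = 8.90%
Rate = 1.180 / 3833 x 1000 = 0.308 mg/cycle


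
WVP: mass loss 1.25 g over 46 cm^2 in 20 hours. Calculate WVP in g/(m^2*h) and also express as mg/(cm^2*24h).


WVP = 1.25 / (46 x 20) x 10000 = 13.59 g/(m^2*h)
Mass loss in mg = 1.25 x 1000 = 1250 mg
Per cm^2 per 24h in mg: 1250 x 24 / (46 x 20) = 30000 / 920 = 32.61 mg/(cm^2*24h)


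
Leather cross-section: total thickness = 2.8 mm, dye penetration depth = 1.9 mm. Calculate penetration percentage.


67.9%

Penetration% = 1.9 / 2.8 x 100
Penetration = 67.9%


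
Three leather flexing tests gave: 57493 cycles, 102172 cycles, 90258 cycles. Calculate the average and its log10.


Average = (57493 + 102172 + 90258) / 3 = 83308 cycles
log10(83308) = 4.92


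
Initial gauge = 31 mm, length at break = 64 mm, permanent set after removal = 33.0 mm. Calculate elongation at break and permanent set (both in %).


Elongation at break = 106.5%
Permanent set = 6.5%

Elongation at break = (64 - 31) / 31 x 100 = 106.5%
Permanent set = (33.0 - 31) / 31 x 100 = 6.5%


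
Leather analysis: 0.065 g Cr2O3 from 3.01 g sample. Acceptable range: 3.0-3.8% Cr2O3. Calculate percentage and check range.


Cr2O3 = 2.16%
Within range: No

Cr2O3% = 0.065 / 3.01 x 100 = 2.16%
Acceptable range: 3.0 to 3.8%
Within range: No


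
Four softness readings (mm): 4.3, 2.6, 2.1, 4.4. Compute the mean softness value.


Sum = 4.3 + 2.6 + 2.1 + 4.4
Mean = 13.4 / 4 = 3.35 mm


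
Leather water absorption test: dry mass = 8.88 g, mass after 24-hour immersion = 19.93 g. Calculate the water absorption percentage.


Water absorbed = 19.93 - 8.88 = 11.05 g
WA% = 11.05 / 8.88 x 100 = 124.4%


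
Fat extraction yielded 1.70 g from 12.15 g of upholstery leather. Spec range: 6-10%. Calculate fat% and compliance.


Fat content = 14.0%
Compliant: No


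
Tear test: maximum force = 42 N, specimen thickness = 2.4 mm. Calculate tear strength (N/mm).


17.5 N/mm

Tear strength = force / thickness
Tear = 42 / 2.4 = 17.5 N/mm


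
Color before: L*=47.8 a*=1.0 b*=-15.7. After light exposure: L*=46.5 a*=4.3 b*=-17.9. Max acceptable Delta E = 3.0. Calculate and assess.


dL = -1.3, da = 3.3, db = -2.2
dE = sqrt((-1.3)^2 + (3.3)^2 + (-2.2)^2) = 4.17
Max = 3.0
Passes: No


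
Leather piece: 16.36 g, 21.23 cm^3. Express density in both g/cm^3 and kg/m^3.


0.771 g/cm^3
771 kg/m^3

Density = 16.36 / 21.23 = 0.771 g/cm^3
Convert: 0.771 x 1000 = 771 kg/m^3


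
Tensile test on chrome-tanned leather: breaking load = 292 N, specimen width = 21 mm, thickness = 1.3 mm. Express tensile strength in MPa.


Cross-section = 21 x 1.3 = 27.3 mm^2
TS = 292 / 27.3 = 10.70 MPa
(1 N/mm^2 = 1 MPa)


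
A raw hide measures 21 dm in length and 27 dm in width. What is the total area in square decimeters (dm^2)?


567 dm^2


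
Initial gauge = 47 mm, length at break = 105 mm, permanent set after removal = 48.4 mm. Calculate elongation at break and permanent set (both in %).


Elongation at break = (105 - 47) / 47 x 100 = 123.4%
Permanent set = (48.4 - 47) / 47 x 100 = 3.0%


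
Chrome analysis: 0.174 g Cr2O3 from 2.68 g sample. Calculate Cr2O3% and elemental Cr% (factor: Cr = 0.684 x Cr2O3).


Cr2O3% = 0.174 / 2.68 x 100 = 6.49%
Cr% = 6.49 x 0.684 = 4.44%


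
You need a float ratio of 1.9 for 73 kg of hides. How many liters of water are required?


138.7 L

Water = hide weight x target ratio
Water = 73 x 1.9 = 138.7 L


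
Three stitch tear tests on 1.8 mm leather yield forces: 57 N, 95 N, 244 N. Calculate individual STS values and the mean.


STS1 = 57 / 1.8 = 31.7 N/mm
STS2 = 95 / 1.8 = 52.8 N/mm
STS3 = 244 / 1.8 = 135.6 N/mm
Mean = (31.7 + 52.8 + 135.6) / 3 = 73.4 N/mm


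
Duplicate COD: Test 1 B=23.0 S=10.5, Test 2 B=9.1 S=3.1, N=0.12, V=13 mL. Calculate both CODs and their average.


COD1 = 923.1 mg/L
COD2 = 443.1 mg/L
Average = 683.1 mg/L

COD1 = (23.0 - 10.5) x 0.12 x 8000 / 13 = 923.1 mg/L
COD2 = (9.1 - 3.1) x 0.12 x 8000 / 13 = 443.1 mg/L
Average = (923.1 + 443.1) / 2 = 683.1 mg/L


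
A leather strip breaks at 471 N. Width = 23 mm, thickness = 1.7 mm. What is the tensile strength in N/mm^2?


Cross-sectional area = 23 x 1.7 = 39.1 mm^2
Tensile strength = 471 / 39.1 = 12.05 N/mm^2


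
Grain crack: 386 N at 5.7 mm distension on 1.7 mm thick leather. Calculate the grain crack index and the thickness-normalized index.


Crack index = 386 / 5.7 = 67.7 N/mm
Normalized = 67.7 / 1.7 = 39.8 N/mm per mm


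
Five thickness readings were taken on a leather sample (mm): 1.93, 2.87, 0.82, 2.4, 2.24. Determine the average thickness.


Sum = 1.93 + 2.87 + 0.82 + 2.4 + 2.24 = 10.26
Average = 10.26 / 5 = 2.05 mm


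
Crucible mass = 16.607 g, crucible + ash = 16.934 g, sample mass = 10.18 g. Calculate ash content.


Ash mass = 0.327 g
Ash content = 3.21%


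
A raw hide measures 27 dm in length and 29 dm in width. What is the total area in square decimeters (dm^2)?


783 dm^2


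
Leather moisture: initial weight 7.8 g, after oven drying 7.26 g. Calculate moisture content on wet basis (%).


Moisture = 7.8 - 7.26 = 0.54 g
MC = 0.54 / 7.8 x 100 = 6.9%


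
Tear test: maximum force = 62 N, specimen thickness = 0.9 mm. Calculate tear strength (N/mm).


Tear strength = force / thickness
Tear = 62 / 0.9 = 68.9 N/mm


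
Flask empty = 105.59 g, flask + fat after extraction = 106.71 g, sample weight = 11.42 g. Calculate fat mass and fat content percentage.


Fat mass = 1.12 g
Fat content = 9.8%


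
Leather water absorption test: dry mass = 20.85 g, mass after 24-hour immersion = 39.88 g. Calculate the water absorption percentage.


91.3%


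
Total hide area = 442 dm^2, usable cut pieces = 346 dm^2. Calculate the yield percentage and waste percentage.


Yield = 78.3%
Waste = 21.7%

Yield = 346 / 442 x 100 = 78.3%
Waste = 442 - 346 = 96 dm^2
Waste% = 100 - 78.3 = 21.7%


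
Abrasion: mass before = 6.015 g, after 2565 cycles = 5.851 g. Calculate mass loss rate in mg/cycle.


0.064 mg/cycle

Mass loss = 6.015 - 5.851 = 0.164 g
Rate = 0.164 / 2565 x 1000 = 0.064 mg/cycle


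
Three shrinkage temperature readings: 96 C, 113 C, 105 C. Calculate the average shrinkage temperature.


104.7 C


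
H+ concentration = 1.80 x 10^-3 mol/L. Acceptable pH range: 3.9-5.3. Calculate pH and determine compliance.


pH = -log10(1.80 x 10^-3) = 2.74
Range: 3.9 to 5.3
Compliant: No


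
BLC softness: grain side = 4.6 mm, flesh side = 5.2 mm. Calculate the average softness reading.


4.90 mm


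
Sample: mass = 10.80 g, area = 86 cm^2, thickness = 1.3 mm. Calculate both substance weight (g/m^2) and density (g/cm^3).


Substance weight = 1255.8 g/m^2
Density = 0.966 g/cm^3

SW = 10.80 / 86 x 10000 = 1255.8 g/m^2
Volume = 86 x 1.3 / 10 = 11.18 cm^3
Density = 10.80 / 11.18 = 0.966 g/cm^3


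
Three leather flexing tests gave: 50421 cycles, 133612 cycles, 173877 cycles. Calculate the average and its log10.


Average = 119303 cycles
log10 = 5.08


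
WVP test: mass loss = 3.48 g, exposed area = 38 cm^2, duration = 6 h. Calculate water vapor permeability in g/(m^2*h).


152.63 g/(m^2*h)

WVP = mass_loss / (area x time) x 10000
WVP = 3.48 / (38 x 6) x 10000
WVP = 3.48 / 228 x 10000 = 152.63 g/(m^2*h)


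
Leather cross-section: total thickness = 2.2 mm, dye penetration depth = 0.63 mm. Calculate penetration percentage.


Penetration% = 0.63 / 2.2 x 100
Penetration = 28.6%


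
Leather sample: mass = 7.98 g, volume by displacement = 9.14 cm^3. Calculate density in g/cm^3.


Density = mass / volume
Density = 7.98 / 9.14 = 0.873 g/cm^3


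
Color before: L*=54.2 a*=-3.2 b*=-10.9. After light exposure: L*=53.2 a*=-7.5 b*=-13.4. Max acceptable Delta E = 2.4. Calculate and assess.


dL = -1.0, da = -4.3, db = -2.5
dE = sqrt((-1.0)^2 + (-4.3)^2 + (-2.5)^2) = 5.07
Max = 2.4
Passes: No


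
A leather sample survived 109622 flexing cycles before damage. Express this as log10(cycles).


5.04

log10(109622) = 5.04


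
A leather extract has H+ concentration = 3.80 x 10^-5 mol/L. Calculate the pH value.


pH = -log10[H+]
pH = -log10(3.80 x 10^-5) = 4.42


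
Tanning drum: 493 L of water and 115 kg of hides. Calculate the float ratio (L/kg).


Float ratio = water / hide weight
Ratio = 493 / 115 = 4.3


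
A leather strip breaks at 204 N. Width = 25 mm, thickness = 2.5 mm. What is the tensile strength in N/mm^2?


Cross-sectional area = 25 x 2.5 = 62.5 mm^2
Tensile strength = 204 / 62.5 = 3.26 N/mm^2


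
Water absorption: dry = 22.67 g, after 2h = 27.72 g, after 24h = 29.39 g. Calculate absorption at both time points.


WA (2h) = (27.72 - 22.67) / 22.67 x 100 = 22.3%
WA (24h) = (29.39 - 22.67) / 22.67 x 100 = 29.6%


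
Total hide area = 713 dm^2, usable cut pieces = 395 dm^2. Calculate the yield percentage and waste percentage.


Yield = 55.4%
Waste = 44.6%

Yield = 395 / 713 x 100 = 55.4%
Waste = 713 - 395 = 318 dm^2
Waste% = 100 - 55.4 = 44.6%


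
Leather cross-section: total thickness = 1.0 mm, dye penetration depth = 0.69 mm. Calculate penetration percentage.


Penetration% = 0.69 / 1.0 x 100
Penetration = 69.0%


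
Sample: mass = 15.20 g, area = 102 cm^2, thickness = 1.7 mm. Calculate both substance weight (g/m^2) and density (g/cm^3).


SW = 15.20 / 102 x 10000 = 1490.2 g/m^2
Volume = 102 x 1.7 / 10 = 17.34 cm^3
Density = 15.20 / 17.34 = 0.877 g/cm^3


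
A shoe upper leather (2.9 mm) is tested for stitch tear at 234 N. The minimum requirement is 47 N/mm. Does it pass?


STS = 80.7 N/mm
Passes: Yes


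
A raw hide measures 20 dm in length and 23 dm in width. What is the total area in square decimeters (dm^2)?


460 dm^2


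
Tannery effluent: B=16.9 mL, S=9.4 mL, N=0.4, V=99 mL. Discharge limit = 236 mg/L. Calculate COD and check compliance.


COD = 242.4 mg/L
Compliant: No


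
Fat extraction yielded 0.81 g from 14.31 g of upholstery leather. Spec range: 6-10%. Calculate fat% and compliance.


Fat% = 0.81 / 14.31 x 100 = 5.7%
Spec range: 6-10%
Compliant: No


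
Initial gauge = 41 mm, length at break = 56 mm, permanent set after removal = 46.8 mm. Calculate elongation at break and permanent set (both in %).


Elongation at break = 36.6%
Permanent set = 14.1%

Elongation at break = (56 - 41) / 41 x 100 = 36.6%
Permanent set = (46.8 - 41) / 41 x 100 = 14.1%


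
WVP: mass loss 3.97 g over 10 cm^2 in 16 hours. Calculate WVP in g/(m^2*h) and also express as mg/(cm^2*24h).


WVP = 248.13 g/(m^2*h)
Daily rate = 595.50 mg/(cm^2*24h)

WVP = 3.97 / (10 x 16) x 10000 = 248.13 g/(m^2*h)
Mass loss in mg = 3.97 x 1000 = 3970 mg
Per cm^2 per 24h in mg: 3970 x 24 / (10 x 16) = 95280 / 160 = 595.50 mg/(cm^2*24h)


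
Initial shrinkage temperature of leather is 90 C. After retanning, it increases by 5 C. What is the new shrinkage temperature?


New Ts = 90 + 5 = 95 C


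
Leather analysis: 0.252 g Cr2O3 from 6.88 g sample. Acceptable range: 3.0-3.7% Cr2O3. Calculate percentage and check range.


Cr2O3% = 0.252 / 6.88 x 100 = 3.66%
Acceptable range: 3.0 to 3.7%
Within range: Yes


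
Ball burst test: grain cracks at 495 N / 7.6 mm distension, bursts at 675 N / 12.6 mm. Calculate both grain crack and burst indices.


Crack index = 495 / 7.6 = 65.1 N/mm
Burst index = 675 / 12.6 = 53.6 N/mm


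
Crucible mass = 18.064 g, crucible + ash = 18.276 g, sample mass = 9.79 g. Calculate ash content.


Ash mass = 18.276 - 18.064 = 0.212 g
Ash% = 0.212 / 9.79 x 100 = 2.17%


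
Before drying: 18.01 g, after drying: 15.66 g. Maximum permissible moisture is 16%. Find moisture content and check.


Moisture content = 13.0%
Acceptable: Yes


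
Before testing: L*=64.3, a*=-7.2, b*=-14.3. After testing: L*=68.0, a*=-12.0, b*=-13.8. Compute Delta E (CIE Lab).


Delta E = 6.08

dL = 68.0 - 64.3 = 3.7
da = -12.0 - (-7.2) = -4.8
db = -13.8 - (-14.3) = 0.5
dE = sqrt((3.7)^2 + (-4.8)^2 + (0.5)^2) = 6.08


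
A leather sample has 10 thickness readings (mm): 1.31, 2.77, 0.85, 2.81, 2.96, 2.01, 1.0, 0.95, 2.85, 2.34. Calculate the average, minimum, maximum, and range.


Sum = 19.85
Average = 19.85 / 10 = 1.99 mm
Minimum = 0.85 mm
Maximum = 2.96 mm
Range = 2.96 - 0.85 = 2.11 mm


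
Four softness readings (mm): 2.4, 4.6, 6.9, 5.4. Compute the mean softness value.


4.83 mm

Sum = 2.4 + 4.6 + 6.9 + 5.4
Mean = 19.3 / 4 = 4.83 mm


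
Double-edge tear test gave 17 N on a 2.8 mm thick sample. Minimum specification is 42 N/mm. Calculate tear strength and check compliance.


Tear strength = 17 / 2.8 = 6.1 N/mm
Required minimum = 42 N/mm
Compliant: No


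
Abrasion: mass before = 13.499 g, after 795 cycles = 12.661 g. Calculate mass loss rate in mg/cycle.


Mass loss = 13.499 - 12.661 = 0.838 g
Rate = 0.838 / 795 x 1000 = 1.054 mg/cycle


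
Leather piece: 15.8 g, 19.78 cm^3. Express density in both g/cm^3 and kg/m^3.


0.799 g/cm^3
799 kg/m^3

Density = 15.8 / 19.78 = 0.799 g/cm^3
Convert: 0.799 x 1000 = 799 kg/m^3


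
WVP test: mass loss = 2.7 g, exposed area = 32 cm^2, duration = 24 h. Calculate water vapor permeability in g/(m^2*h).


35.16 g/(m^2*h)

WVP = mass_loss / (area x time) x 10000
WVP = 2.7 / (32 x 24) x 10000
WVP = 2.7 / 768 x 10000 = 35.16 g/(m^2*h)


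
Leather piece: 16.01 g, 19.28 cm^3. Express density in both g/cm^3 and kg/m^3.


0.830 g/cm^3
830 kg/m^3

Density = 16.01 / 19.28 = 0.830 g/cm^3
Convert: 0.830 x 1000 = 830 kg/m^3


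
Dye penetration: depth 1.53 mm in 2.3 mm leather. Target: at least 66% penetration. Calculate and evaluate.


Penetration = 1.53 / 2.3 x 100 = 66.5%
Target: 66%
Meets target: Yes


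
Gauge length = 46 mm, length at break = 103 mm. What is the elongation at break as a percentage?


Extension = 103 - 46 = 57 mm
Elongation = 57 / 46 x 100 = 123.9%


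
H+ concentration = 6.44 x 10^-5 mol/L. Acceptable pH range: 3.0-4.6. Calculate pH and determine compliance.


pH = -log10(6.44 x 10^-5) = 4.19
Range: 3.0 to 4.6
Compliant: Yes


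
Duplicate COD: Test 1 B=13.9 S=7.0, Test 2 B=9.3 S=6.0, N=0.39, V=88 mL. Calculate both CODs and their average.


COD1 = (13.9 - 7.0) x 0.39 x 8000 / 88 = 244.6 mg/L
COD2 = (9.3 - 6.0) x 0.39 x 8000 / 88 = 117.0 mg/L
Average = (244.6 + 117.0) / 2 = 180.8 mg/L


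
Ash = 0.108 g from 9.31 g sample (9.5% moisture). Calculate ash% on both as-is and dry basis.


As-is ash = 1.16%
Dry-basis ash = 1.28%

As-is ash% = 0.108 / 9.31 x 100 = 1.16%
Dry mass = 9.31 x (100 - 9.5) / 100 = 8.42555 g
Dry-basis ash% = 0.108 / 8.42555 x 100 = 1.28%


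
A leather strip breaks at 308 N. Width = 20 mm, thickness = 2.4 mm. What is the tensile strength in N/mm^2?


Cross-sectional area = 20 x 2.4 = 48.0 mm^2
Tensile strength = 308 / 48.0 = 6.42 N/mm^2


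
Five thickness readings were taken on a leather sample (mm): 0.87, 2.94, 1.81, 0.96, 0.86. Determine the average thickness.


1.49 mm


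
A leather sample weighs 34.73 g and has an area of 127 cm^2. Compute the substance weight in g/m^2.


2734.6 g/m^2


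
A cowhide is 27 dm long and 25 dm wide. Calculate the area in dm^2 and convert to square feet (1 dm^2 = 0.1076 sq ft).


675 dm^2
72.63 sq ft


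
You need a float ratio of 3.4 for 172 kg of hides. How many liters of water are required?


584.8 L

Water = hide weight x target ratio
Water = 172 x 3.4 = 584.8 L


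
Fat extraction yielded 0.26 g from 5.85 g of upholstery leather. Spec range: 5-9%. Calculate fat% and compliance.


Fat content = 4.4%
Compliant: No

Fat% = 0.26 / 5.85 x 100 = 4.4%
Spec range: 5-9%
Compliant: No


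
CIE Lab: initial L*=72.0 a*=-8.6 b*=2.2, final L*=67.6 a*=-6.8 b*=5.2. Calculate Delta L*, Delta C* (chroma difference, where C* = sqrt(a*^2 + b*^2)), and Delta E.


Delta L* = 67.6 - 72.0 = -4.4
C1* = sqrt((-8.6)^2 + (2.2)^2) = 8.877
C2* = sqrt((-6.8)^2 + (5.2)^2) = 8.560
Delta C* = 8.560 - 8.877 = -0.32
Delta E = sqrt((-4.4)^2 + (1.8)^2 + (3.0)^2) = 5.62


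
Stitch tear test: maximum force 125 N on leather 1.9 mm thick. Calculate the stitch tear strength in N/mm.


65.8 N/mm

Stitch tear strength = force / thickness
STS = 125 / 1.9 = 65.8 N/mm


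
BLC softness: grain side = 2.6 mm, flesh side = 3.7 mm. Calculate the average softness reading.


Average = (2.6 + 3.7) / 2
Average = 3.15 mm


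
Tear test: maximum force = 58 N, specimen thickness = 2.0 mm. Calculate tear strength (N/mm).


29.0 N/mm

Tear strength = force / thickness
Tear = 58 / 2.0 = 29.0 N/mm


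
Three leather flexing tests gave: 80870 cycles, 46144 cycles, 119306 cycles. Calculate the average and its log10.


Average = (80870 + 46144 + 119306) / 3 = 82107 cycles
log10(82107) = 4.91


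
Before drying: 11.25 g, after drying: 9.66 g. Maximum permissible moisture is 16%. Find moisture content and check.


MC = (11.25 - 9.66) / 11.25 x 100 = 14.1%
Maximum: 16%
Acceptable: Yes


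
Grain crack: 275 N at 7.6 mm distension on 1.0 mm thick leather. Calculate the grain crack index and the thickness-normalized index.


Crack index = 36.2 N/mm
Normalized index = 36.2 N/mm per mm

Crack index = 275 / 7.6 = 36.2 N/mm
Normalized = 36.2 / 1.0 = 36.2 N/mm per mm


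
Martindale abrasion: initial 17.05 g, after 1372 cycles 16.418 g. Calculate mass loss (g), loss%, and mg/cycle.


Mass loss = 0.632 g
Loss = 3.71%
Rate = 0.461 mg/cycle


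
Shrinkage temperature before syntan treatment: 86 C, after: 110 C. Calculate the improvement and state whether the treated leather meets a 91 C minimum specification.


Improvement = 110 - 86 = 24 C
Spec check: 110 C >= 91 C? Yes


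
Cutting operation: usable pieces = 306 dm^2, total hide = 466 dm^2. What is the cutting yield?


65.7%

Yield = usable / total x 100
Yield = 306 / 466 x 100 = 65.7%


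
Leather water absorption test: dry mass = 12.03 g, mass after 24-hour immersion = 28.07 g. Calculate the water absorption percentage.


133.3%

Water absorbed = 28.07 - 12.03 = 16.04 g
WA% = 16.04 / 12.03 x 100 = 133.3%


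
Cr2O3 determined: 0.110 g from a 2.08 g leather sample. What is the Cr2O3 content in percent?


Cr2O3% = 0.110 / 2.08 x 100
Cr2O3% = 5.29%


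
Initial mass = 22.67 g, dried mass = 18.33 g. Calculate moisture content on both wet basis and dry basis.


Moisture lost = 22.67 - 18.33 = 4.34 g
Wet basis MC = 4.34 / 22.67 x 100 = 19.1%
Dry basis MC = 4.34 / 18.33 x 100 = 23.7%


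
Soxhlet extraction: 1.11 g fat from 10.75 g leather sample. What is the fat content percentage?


Fat content = 1.11 / 10.75 x 100
Fat = 10.3%


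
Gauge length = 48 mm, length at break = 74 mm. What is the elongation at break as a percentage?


54.2%

Extension = 74 - 48 = 26 mm
Elongation = 26 / 48 x 100 = 54.2%


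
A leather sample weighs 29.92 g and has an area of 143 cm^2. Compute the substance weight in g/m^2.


2092.3 g/m^2

Substance weight = mass / area x 10000
SW = 29.92 / 143 x 10000
SW = 2092.3 g/m^2


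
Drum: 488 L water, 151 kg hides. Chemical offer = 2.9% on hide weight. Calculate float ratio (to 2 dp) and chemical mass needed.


Float ratio = 3.23
Chemical needed = 4.379 kg


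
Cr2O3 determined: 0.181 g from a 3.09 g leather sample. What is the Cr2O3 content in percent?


5.86%

Cr2O3% = 0.181 / 3.09 x 100
Cr2O3% = 5.86%


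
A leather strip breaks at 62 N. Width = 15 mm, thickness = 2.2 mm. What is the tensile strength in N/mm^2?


1.88 N/mm^2

Cross-sectional area = 15 x 2.2 = 33.0 mm^2
Tensile strength = 62 / 33.0 = 1.88 N/mm^2


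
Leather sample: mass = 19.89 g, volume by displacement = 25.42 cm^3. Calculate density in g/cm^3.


Density = mass / volume
Density = 19.89 / 25.42 = 0.782 g/cm^3


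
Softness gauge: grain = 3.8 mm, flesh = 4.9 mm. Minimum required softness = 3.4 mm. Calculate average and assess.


Average softness = 4.35 mm
Meets requirement: Yes

Average = (3.8 + 4.9) / 2 = 4.35 mm
Minimum = 3.4 mm
Meets requirement: Yes


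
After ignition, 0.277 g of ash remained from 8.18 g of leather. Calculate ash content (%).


Ash% = 0.277 / 8.18 x 100
Ash% = 3.39%


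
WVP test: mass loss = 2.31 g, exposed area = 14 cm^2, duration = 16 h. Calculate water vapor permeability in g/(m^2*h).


WVP = mass_loss / (area x time) x 10000
WVP = 2.31 / (14 x 16) x 10000
WVP = 2.31 / 224 x 10000 = 103.13 g/(m^2*h)


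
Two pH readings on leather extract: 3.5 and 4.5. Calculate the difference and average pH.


Difference = 1.0
Average pH = 4.00


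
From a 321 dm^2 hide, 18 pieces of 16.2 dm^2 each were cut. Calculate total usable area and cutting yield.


Total usable = 18 x 16.2 = 291.6 dm^2
Yield = 291.6 / 321 x 100 = 90.8%


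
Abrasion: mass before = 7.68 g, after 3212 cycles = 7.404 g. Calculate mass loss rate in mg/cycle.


0.086 mg/cycle


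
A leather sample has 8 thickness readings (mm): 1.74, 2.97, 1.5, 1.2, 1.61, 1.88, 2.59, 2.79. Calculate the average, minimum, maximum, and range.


Sum = 16.28
Average = 16.28 / 8 = 2.04 mm
Minimum = 1.2 mm
Maximum = 2.97 mm
Range = 2.97 - 1.2 = 1.77 mm


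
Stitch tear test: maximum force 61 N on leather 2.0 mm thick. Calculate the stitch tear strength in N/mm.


30.5 N/mm


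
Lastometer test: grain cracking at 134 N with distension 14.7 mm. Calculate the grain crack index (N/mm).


9.1 N/mm

Grain crack index = force / distension
Index = 134 / 14.7 = 9.1 N/mm


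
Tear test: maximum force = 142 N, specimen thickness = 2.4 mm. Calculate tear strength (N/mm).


59.2 N/mm

Tear strength = force / thickness
Tear = 142 / 2.4 = 59.2 N/mm


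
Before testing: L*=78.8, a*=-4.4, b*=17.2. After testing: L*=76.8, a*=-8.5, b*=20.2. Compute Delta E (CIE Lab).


dL = 76.8 - 78.8 = -2.0
da = -8.5 - (-4.4) = -4.1
db = 20.2 - 17.2 = 3.0
dE = sqrt((-2.0)^2 + (-4.1)^2 + (3.0)^2) = 5.46


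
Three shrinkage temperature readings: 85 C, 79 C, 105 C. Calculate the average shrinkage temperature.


Average = (85 + 79 + 105) / 3
Average = 269 / 3 = 89.7 C
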